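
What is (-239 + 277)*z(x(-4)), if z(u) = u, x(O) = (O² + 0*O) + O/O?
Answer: 646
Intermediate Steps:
x(O) = 1 + O² (x(O) = (O² + 0) + 1 = O² + 1 = 1 + O²)
(-239 + 277)*z(x(-4)) = (-239 + 277)*(1 + (-4)²) = 38*(1 + 16) = 38*17 = 646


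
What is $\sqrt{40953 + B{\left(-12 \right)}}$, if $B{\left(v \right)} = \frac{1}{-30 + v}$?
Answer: $\frac{5 \sqrt{2889642}}{42} \approx 202.37$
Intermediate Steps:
$\sqrt{40953 + B{\left(-12 \right)}} = \sqrt{40953 + \frac{1}{-30 - 12}} = \sqrt{40953 + \frac{1}{-42}} = \sqrt{40953 - \frac{1}{42}} = \sqrt{\frac{1720025}{42}} = \frac{5 \sqrt{2889642}}{42}$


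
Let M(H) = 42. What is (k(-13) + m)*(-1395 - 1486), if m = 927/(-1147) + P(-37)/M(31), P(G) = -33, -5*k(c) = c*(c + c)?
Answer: 16005623099/80290 ≈ 1.9935e+5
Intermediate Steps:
k(c) = -2*c²/5 (k(c) = -c*(c + c)/5 = -c*2*c/5 = -2*c²/5)
m = -25595/16058 (m = 927/(-1147) - 33/42 = 927*(-1/1147) - 33*1/42 = -927/1147 - 11/14 = -25595/16058 ≈ -1.5939)
(k(-13) + m)*(-1395 - 1486) = (-⅖*(-13)² - 25595/16058)*(-1395 - 1486) = (-⅖*169 - 25595/16058)*(-2881) = (-338/5 - 25595/16058)*(-2881) = -5555579/80290*(-2881) = 16005623099/80290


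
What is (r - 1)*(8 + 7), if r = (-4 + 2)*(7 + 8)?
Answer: -465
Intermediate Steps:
r = -30 (r = -2*15 = -30)
(r - 1)*(8 + 7) = (-30 - 1)*(8 + 7) = -31*15 = -465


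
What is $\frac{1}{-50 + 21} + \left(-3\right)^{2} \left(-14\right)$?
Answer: $- \frac{3655}{29} \approx -126.03$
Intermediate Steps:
$\frac{1}{-50 + 21} + \left(-3\right)^{2} \left(-14\right) = \frac{1}{-29} + 9 \left(-14\right) = - \frac{1}{29} - 126 = - \frac{3655}{29}$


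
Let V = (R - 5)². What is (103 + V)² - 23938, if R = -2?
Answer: -834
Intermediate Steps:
V = 49 (V = (-2 - 5)² = (-7)² = 49)
(103 + V)² - 23938 = (103 + 49)² - 23938 = 152² - 23938 = 23104 - 23938 = -834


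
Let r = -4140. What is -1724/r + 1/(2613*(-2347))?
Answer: 881065802/2115785295 ≈ 0.41642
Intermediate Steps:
-1724/r + 1/(2613*(-2347)) = -1724/(-4140) + 1/(2613*(-2347)) = -1724*(-1/4140) + (1/2613)*(-1/2347) = 431/1035 - 1/6132711 = 881065802/2115785295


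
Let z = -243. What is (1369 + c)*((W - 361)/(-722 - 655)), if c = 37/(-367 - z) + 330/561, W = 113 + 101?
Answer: 141436687/967572 ≈ 146.18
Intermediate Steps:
W = 214
c = 611/2108 (c = 37/(-367 - 1*(-243)) + 330/561 = 37/(-367 + 243) + 330*(1/561) = 37/(-124) + 10/17 = 37*(-1/124) + 10/17 = -37/124 + 10/17 = 611/2108 ≈ 0.28985)
(1369 + c)*((W - 361)/(-722 - 655)) = (1369 + 611/2108)*((214 - 361)/(-722 - 655)) = 2886463*(-147/(-1377))/2108 = 2886463*(-147*(-1/1377))/2108 = (2886463/2108)*(49/459) = 141436687/967572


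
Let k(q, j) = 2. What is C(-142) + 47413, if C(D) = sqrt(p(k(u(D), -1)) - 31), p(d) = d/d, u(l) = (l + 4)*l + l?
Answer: 47413 + I*sqrt(30) ≈ 47413.0 + 5.4772*I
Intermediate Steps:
u(l) = l + l*(4 + l) (u(l) = (4 + l)*l + l = l*(4 + l) + l = l + l*(4 + l))
p(d) = 1
C(D) = I*sqrt(30) (C(D) = sqrt(1 - 31) = sqrt(-30) = I*sqrt(30))
C(-142) + 47413 = I*sqrt(30) + 47413 = 47413 + I*sqrt(30)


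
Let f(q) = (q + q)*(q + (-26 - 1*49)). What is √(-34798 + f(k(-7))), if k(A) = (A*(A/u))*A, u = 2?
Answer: √199006/2 ≈ 223.05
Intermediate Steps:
k(A) = A³/2 (k(A) = (A*(A/2))*A = (A²/2)*A = A³/2)
f(q) = 2*q*(-75 + q) (f(q) = (2*q)*(q + (-26 - 49)) = (2*q)*(q - 75) = (2*q)*(-75 + q) = 2*q*(-75 + q))
√(-34798 + f(k(-7))) = √(-34798 + 2*((½)*(-7)³)*(-75 + (½)*(-7)³)) = √(-34798 + 2*((½)*(-343))*(-75 + (½)*(-343))) = √(-34798 + 2*(-343/2)*(-75 - 343/2)) = √(-34798 + 2*(-343/2)*(-493/2)) = √(-34798 + 169099/2) = √(99503/2) = √199006/2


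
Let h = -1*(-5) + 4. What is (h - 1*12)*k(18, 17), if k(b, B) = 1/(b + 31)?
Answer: -3/49 ≈ -0.061224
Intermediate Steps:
h = 9 (h = 5 + 4 = 9)
k(b, B) = 1/(31 + b)
(h - 1*12)*k(18, 17) = (9 - 1*12)/(31 + 18) = (9 - 12)/49 = -3*1/49 = -3/49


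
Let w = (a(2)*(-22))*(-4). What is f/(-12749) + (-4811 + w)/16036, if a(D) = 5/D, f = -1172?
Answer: -2091393/10760156 ≈ -0.19436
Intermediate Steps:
w = 220 (w = ((5/2)*(-22))*(-4) = -55*(-4) = 220)
f/(-12749) + (-4811 + w)/16036 = -1172/(-12749) + (-4811 + 220)/16036 = -1172*(-1/12749) - 4591*1/16036 = 1172/12749 - 4591/16036 = -2091393/10760156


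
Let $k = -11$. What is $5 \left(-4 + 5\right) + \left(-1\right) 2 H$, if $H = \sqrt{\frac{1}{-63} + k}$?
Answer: $5 - \frac{2 i \sqrt{4858}}{21} \approx 5.0 - 6.638 i$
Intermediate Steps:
$H = \frac{i \sqrt{4858}}{21}$ ($H = \sqrt{\frac{1}{-63} - 11} = \sqrt{- \frac{1}{63} - 11} = \sqrt{- \frac{694}{63}} = \frac{i \sqrt{4858}}{21} \approx 3.319 i$)
$5 \left(-4 + 5\right) + \left(-1\right) 2 H = 5 \left(-4 + 5\right) + \left(-1\right) 2 \frac{i \sqrt{4858}}{21} = 5 \cdot 1 - 2 \frac{i \sqrt{4858}}{21} = 5 - \frac{2 i \sqrt{4858}}{21}$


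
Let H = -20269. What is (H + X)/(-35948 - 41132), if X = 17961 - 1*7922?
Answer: 1023/7708 ≈ 0.13272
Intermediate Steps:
X = 10039 (X = 17961 - 7922 = 10039)
(H + X)/(-35948 - 41132) = (-20269 + 10039)/(-35948 - 41132) = -10230/(-77080) = -10230*(-1/77080) = 1023/7708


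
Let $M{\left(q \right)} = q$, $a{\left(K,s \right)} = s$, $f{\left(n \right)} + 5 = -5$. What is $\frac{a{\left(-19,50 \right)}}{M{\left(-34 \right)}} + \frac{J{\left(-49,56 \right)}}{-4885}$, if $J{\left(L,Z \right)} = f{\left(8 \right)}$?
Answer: $- \frac{24391}{16609} \approx -1.4685$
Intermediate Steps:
$f{\left(n \right)} = -10$ ($f{\left(n \right)} = -5 - 5 = -10$)
$J{\left(L,Z \right)} = -10$
$\frac{a{\left(-19,50 \right)}}{M{\left(-34 \right)}} + \frac{J{\left(-49,56 \right)}}{-4885} = \frac{50}{-34} - \frac{10}{-4885} = 50 \left(- \frac{1}{34}\right) - - \frac{2}{977} = - \frac{25}{17} + \frac{2}{977} = - \frac{24391}{16609}$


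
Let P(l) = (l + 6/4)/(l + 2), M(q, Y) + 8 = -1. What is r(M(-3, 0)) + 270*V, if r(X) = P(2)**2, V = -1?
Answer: -17231/64 ≈ -269.23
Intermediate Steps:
M(q, Y) = -9 (M(q, Y) = -8 - 1 = -9)
P(l) = (3/2 + l)/(2 + l) (P(l) = (l + 6*(1/4))/(2 + l) = (l + 3/2)/(2 + l) = (3/2 + l)/(2 + l))
r(X) = 49/64 (r(X) = ((3/2 + 2)/(2 + 2))**2 = ((7/2)/4)**2 = ((1/4)*(7/2))**2 = (7/8)**2 = 49/64)
r(M(-3, 0)) + 270*V = 49/64 + 270*(-1) = 49/64 - 270 = -17231/64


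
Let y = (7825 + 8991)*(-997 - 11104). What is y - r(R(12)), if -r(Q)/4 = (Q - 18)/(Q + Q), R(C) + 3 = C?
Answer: -203490418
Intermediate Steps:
R(C) = -3 + C
y = -203490416 (y = 16816*(-12101) = -203490416)
r(Q) = -2*(-18 + Q)/Q (r(Q) = -4*(Q - 18)/(Q + Q) = -4*(-18 + Q)/(2*Q) = -4*(-18 + Q)*1/(2*Q) = -2*(-18 + Q)/Q)
y - r(R(12)) = -203490416 - (-2 + 36/(-3 + 12)) = -203490416 - (-2 + 36/9) = -203490416 - (-2 + 36*(⅑)) = -203490416 - (-2 + 4) = -203490416 - 1*2 = -203490416 - 2 = -203490418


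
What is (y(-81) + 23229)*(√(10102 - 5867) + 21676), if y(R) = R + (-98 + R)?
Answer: 497876044 + 252659*√35 ≈ 4.9937e+8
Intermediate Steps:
y(R) = -98 + 2*R
(y(-81) + 23229)*(√(10102 - 5867) + 21676) = ((-98 + 2*(-81)) + 23229)*(√(10102 - 5867) + 21676) = ((-98 - 162) + 23229)*(√4235 + 21676) = (-260 + 23229)*(11*√35 + 21676) = 22969*(21676 + 11*√35) = 497876044 + 252659*√35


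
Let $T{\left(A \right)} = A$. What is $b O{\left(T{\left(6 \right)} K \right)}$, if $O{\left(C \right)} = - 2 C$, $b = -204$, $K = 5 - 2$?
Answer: $7344$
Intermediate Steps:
$K = 3$
$b O{\left(T{\left(6 \right)} K \right)} = - 204 \left(- 2 \cdot 6 \cdot 3\right) = - 204 \left(\left(-2\right) 18\right) = \left(-204\right) \left(-36\right) = 7344$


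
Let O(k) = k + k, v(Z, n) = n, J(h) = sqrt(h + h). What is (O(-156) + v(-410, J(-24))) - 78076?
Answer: -78388 + 4*I*sqrt(3) ≈ -78388.0 + 6.9282*I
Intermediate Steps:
J(h) = sqrt(2)*sqrt(h) (J(h) = sqrt(2*h) = sqrt(2)*sqrt(h))
O(k) = 2*k
(O(-156) + v(-410, J(-24))) - 78076 = (2*(-156) + sqrt(2)*sqrt(-24)) - 78076 = (-312 + sqrt(2)*(2*I*sqrt(6))) - 78076 = (-312 + 4*I*sqrt(3)) - 78076 = -78388 + 4*I*sqrt(3)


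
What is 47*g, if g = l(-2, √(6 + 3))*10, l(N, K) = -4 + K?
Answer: -470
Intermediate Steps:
g = -10 (g = (-4 + √(6 + 3))*10 = (-4 + √9)*10 = (-4 + 3)*10 = -1*10 = -10)
47*g = 47*(-10) = -470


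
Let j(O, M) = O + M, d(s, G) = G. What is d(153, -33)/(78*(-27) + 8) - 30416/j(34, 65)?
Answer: -63809501/207702 ≈ -307.22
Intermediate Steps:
j(O, M) = M + O
d(153, -33)/(78*(-27) + 8) - 30416/j(34, 65) = -33/(78*(-27) + 8) - 30416/(65 + 34) = -33/(-2106 + 8) - 30416/99 = -33/(-2098) - 30416*1/99 = -33*(-1/2098) - 30416/99 = 33/2098 - 30416/99 = -63809501/207702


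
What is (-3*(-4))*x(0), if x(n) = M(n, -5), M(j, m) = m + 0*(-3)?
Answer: -60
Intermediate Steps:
M(j, m) = m (M(j, m) = m + 0 = m)
x(n) = -5
(-3*(-4))*x(0) = -3*(-4)*(-5) = 12*(-5) = -60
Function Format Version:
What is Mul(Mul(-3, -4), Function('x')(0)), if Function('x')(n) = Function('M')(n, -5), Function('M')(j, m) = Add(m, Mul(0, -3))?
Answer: -60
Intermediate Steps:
Function('M')(j, m) = m (Function('M')(j, m) = Add(m, 0) = m)
Function('x')(n) = -5
Mul(Mul(-3, -4), Function('x')(0)) = Mul(Mul(-3, -4), -5) = Mul(12, -5) = -60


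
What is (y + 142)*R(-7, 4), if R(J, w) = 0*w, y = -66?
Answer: 0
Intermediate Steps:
R(J, w) = 0
(y + 142)*R(-7, 4) = (-66 + 142)*0 = 76*0 = 0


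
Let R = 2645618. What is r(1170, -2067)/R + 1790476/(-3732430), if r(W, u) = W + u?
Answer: -2370131761939/4937291995870 ≈ -0.48005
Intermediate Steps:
r(1170, -2067)/R + 1790476/(-3732430) = (1170 - 2067)/2645618 + 1790476/(-3732430) = -897*1/2645618 + 1790476*(-1/3732430) = -897/2645618 - 895238/1866215 = -2370131761939/4937291995870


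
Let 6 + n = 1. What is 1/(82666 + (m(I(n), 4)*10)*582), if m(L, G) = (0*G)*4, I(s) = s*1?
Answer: 1/82666 ≈ 1.2097e-5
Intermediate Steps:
n = -5 (n = -6 + 1 = -5)
I(s) = s
m(L, G) = 0 (m(L, G) = 0*4 = 0)
1/(82666 + (m(I(n), 4)*10)*582) = 1/(82666 + (0*10)*582) = 1/(82666 + 0*582) = 1/(82666 + 0) = 1/82666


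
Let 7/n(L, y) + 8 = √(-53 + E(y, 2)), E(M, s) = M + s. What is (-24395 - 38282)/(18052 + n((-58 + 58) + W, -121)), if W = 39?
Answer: -267017558232/76904408369 - 877478*I*√43/76904408369 ≈ -3.4721 - 7.482e-5*I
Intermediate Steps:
n(L, y) = 7/(-8 + √(-51 + y)) (n(L, y) = 7/(-8 + √(-53 + (y + 2))) = 7/(-8 + √(-53 + (2 + y))) = 7/(-8 + √(-51 + y)))
(-24395 - 38282)/(18052 + n((-58 + 58) + W, -121)) = (-24395 - 38282)/(18052 + 7/(-8 + √(-51 - 121))) = -62677/(18052 + 7/(-8 + √(-172))) = -62677/(18052 + 7/(-8 + 2*I*√43))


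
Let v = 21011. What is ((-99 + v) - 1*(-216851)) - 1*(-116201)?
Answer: 353964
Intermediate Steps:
((-99 + v) - 1*(-216851)) - 1*(-116201) = ((-99 + 21011) - 1*(-216851)) - 1*(-116201) = (20912 + 216851) + 116201 = 237763 + 116201 = 353964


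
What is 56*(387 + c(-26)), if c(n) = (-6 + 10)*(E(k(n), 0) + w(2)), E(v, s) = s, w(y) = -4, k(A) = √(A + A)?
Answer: 20776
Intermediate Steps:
k(A) = √2*√A (k(A) = √(2*A) = √2*√A)
c(n) = -16 (c(n) = (-6 + 10)*(0 - 4) = 4*(-4) = -16)
56*(387 + c(-26)) = 56*(387 - 16) = 56*371 = 20776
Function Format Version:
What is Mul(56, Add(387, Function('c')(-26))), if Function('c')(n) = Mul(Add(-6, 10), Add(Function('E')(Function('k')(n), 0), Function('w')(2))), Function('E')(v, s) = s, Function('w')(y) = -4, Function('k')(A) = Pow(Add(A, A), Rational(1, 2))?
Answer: 20776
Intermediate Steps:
Function('k')(A) = Mul(Pow(2, Rational(1, 2)), Pow(A, Rational(1, 2))) (Function('k')(A) = Pow(Mul(2, A), Rational(1, 2)) = Mul(Pow(2, Rational(1, 2)), Pow(A, Rational(1, 2))))
Function('c')(n) = -16 (Function('c')(n) = Mul(Add(-6, 10), Add(0, -4)) = Mul(4, -4) = -16)
Mul(56, Add(387, Function('c')(-26))) = Mul(56, Add(387, -16)) = Mul(56, 371) = 20776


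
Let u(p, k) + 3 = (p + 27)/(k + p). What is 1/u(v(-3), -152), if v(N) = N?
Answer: -155/489 ≈ -0.31697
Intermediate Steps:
u(p, k) = -3 + (27 + p)/(k + p) (u(p, k) = -3 + (p + 27)/(k + p) = -3 + (27 + p)/(k + p))
1/u(v(-3), -152) = 1/((27 - 3*(-152) - 2*(-3))/(-152 - 3)) = 1/((27 + 456 + 6)/(-155)) = 1/(-1/155*489) = 1/(-489/155) = -155/489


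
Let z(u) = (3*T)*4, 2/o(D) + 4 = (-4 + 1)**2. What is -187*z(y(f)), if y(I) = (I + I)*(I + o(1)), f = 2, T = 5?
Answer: -11220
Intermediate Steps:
o(D) = 2/5 (o(D) = 2/(-4 + (-4 + 1)**2) = 2/(-4 + (-3)**2) = 2/(-4 + 9) = 2/5)
y(I) = 2*I*(2/5 + I) (y(I) = (I + I)*(I + 2/5) = (2*I)*(2/5 + I) = 2*I*(2/5 + I))
z(u) = 60 (z(u) = (3*5)*4 = 15*4 = 60)
-187*z(y(f)) = -187*60 = -11220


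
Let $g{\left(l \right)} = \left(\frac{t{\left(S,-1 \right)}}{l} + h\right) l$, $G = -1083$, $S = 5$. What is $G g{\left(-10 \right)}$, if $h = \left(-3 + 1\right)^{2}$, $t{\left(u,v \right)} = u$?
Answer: $37905$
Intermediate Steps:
$h = 4$ ($h = \left(-2\right)^{2} = 4$)
$g{\left(l \right)} = l \left(4 + \frac{5}{l}\right)$ ($g{\left(l \right)} = \left(\frac{5}{l} + 4\right) l = \left(4 + \frac{5}{l}\right) l = l \left(4 + \frac{5}{l}\right)$)
$G g{\left(-10 \right)} = - 1083 \left(5 + 4 \left(-10\right)\right) = - 1083 \left(5 - 40\right) = \left(-1083\right) \left(-35\right) = 37905$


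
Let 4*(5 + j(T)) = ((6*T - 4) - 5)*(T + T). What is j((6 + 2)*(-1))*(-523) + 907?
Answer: -115722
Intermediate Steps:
j(T) = -5 + T*(-9 + 6*T)/2 (j(T) = -5 + (((6*T - 4) - 5)*(T + T))/4 = -5 + (((-4 + 6*T) - 5)*(2*T))/4 = -5 + ((-9 + 6*T)*(2*T))/4 = -5 + (2*T*(-9 + 6*T))/4 = -5 + T*(-9 + 6*T)/2)
j((6 + 2)*(-1))*(-523) + 907 = (-5 + 3*((6 + 2)*(-1))² - 9*(6 + 2)*(-1)/2)*(-523) + 907 = (-5 + 3*(8*(-1))² - 36*(-1))*(-523) + 907 = (-5 + 3*(-8)² - 9/2*(-8))*(-523) + 907 = (-5 + 3*64 + 36)*(-523) + 907 = (-5 + 192 + 36)*(-523) + 907 = 223*(-523) + 907 = -116629 + 907 = -115722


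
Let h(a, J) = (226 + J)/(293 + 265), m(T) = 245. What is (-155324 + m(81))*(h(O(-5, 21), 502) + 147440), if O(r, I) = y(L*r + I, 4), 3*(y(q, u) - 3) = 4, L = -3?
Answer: -708816552644/31 ≈ -2.2865e+10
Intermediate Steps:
y(q, u) = 13/3 (y(q, u) = 3 + (⅓)*4 = 3 + 4/3 = 13/3)
O(r, I) = 13/3
h(a, J) = 113/279 + J/558 (h(a, J) = (226 + J)/558 = (226 + J)*(1/558) = 113/279 + J/558)
(-155324 + m(81))*(h(O(-5, 21), 502) + 147440) = (-155324 + 245)*((113/279 + (1/558)*502) + 147440) = -155079*((113/279 + 251/279) + 147440) = -155079*(364/279 + 147440) = -155079*41136124/279 = -708816552644/31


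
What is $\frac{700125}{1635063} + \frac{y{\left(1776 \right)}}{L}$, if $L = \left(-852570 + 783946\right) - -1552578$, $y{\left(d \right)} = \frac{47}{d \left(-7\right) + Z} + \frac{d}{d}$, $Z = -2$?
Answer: $\frac{4306121838076627}{10056446280784756} \approx 0.42819$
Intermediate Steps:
$y{\left(d \right)} = 1 + \frac{47}{-2 - 7 d}$ ($y{\left(d \right)} = \frac{47}{d \left(-7\right) - 2} + \frac{d}{d} = \frac{47}{- 7 d - 2} + 1 = \frac{47}{-2 - 7 d} + 1 = 1 + \frac{47}{-2 - 7 d}$)
$L = 1483954$ ($L = -68624 + 1552578 = 1483954$)
$\frac{700125}{1635063} + \frac{y{\left(1776 \right)}}{L} = \frac{700125}{1635063} + \frac{\frac{1}{2 + 7 \cdot 1776} \left(-45 + 7 \cdot 1776\right)}{1483954} = 700125 \cdot \frac{1}{1635063} + \frac{-45 + 12432}{2 + 12432} \cdot \frac{1}{1483954} = \frac{233375}{545021} + \frac{1}{12434} \cdot 12387 \cdot \frac{1}{1483954} = \frac{233375}{545021} + \frac{12387}{12434} \cdot \frac{1}{1483954} = \frac{233375}{545021} + \frac{12387}{18451484036} = \frac{4306121838076627}{10056446280784756}$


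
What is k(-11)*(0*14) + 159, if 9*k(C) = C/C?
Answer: 159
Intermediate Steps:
k(C) = ⅑ (k(C) = (C/C)/9 = (⅑)*1 = ⅑)
k(-11)*(0*14) + 159 = (0*14)/9 + 159 = (⅑)*0 + 159 = 0 + 159 = 159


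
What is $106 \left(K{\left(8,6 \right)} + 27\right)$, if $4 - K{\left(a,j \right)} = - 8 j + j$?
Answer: $7738$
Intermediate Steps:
$K{\left(a,j \right)} = 4 + 7 j$ ($K{\left(a,j \right)} = 4 - \left(- 8 j + j\right) = 4 - - 7 j = 4 + 7 j$)
$106 \left(K{\left(8,6 \right)} + 27\right) = 106 \left(\left(4 + 7 \cdot 6\right) + 27\right) = 106 \left(\left(4 + 42\right) + 27\right) = 106 \left(46 + 27\right) = 106 \cdot 73 = 7738$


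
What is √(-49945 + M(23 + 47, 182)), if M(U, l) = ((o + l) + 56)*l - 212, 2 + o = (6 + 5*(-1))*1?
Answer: I*√7023 ≈ 83.803*I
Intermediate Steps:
o = -1 (o = -2 + (6 + 5*(-1))*1 = -2 + (6 - 5)*1 = -2 + 1*1 = -2 + 1 = -1)
M(U, l) = -212 + l*(55 + l) (M(U, l) = ((-1 + l) + 56)*l - 212 = (55 + l)*l - 212 = l*(55 + l) - 212 = -212 + l*(55 + l))
√(-49945 + M(23 + 47, 182)) = √(-49945 + (-212 + 182² + 55*182)) = √(-49945 + (-212 + 33124 + 10010)) = √(-49945 + 42922) = √(-7023) = I*√7023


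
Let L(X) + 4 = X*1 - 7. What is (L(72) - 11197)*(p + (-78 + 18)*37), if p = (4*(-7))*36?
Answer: 35947008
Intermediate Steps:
L(X) = -11 + X (L(X) = -4 + (X*1 - 7) = -4 + (X - 7) = -4 + (-7 + X) = -11 + X)
p = -1008 (p = -28*36 = -1008)
(L(72) - 11197)*(p + (-78 + 18)*37) = ((-11 + 72) - 11197)*(-1008 + (-78 + 18)*37) = (61 - 11197)*(-1008 - 60*37) = -11136*(-1008 - 2220) = -11136*(-3228) = 35947008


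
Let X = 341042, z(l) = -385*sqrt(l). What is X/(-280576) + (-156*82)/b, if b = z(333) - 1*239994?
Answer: -1042490795194823/897028923415552 - 1641640*sqrt(37)/6394195679 ≈ -1.1637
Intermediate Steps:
b = -239994 - 1155*sqrt(37) (b = -1155*sqrt(37) - 1*239994 = -1155*sqrt(37) - 239994 = -239994 - 1155*sqrt(37) ≈ -2.4702e+5)
X/(-280576) + (-156*82)/b = 341042/(-280576) + (-156*82)/(-239994 - 1155*sqrt(37)) = 341042*(-1/280576) - 12792/(-239994 - 1155*sqrt(37)) = -170521/140288 - 12792/(-239994 - 1155*sqrt(37))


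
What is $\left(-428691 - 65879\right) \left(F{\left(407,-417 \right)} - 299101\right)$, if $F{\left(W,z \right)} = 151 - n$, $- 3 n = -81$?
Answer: $147865054890$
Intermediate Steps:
$n = 27$ ($n = \left(- \frac{1}{3}\right) \left(-81\right) = 27$)
$F{\left(W,z \right)} = 124$ ($F{\left(W,z \right)} = 151 - 27 = 124$)
$\left(-428691 - 65879\right) \left(F{\left(407,-417 \right)} - 299101\right) = \left(-428691 - 65879\right) \left(124 - 299101\right) = \left(-494570\right) \left(-298977\right) = 147865054890$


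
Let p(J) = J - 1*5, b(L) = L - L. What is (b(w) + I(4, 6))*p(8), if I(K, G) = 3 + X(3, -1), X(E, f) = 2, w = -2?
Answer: 15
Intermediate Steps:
b(L) = 0
I(K, G) = 5 (I(K, G) = 3 + 2 = 5)
p(J) = -5 + J (p(J) = J - 5 = -5 + J)
(b(w) + I(4, 6))*p(8) = (0 + 5)*(-5 + 8) = 5*3 = 15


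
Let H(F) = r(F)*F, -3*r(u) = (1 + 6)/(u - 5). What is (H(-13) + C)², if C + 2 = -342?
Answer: 348456889/2916 ≈ 1.1950e+5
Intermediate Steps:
C = -344 (C = -2 - 342 = -344)
r(u) = -7/(3*(-5 + u)) (r(u) = -(1 + 6)/(3*(u - 5)) = -7/(3*(-5 + u)))
H(F) = -7*F/(-15 + 3*F) (H(F) = (-7/(-15 + 3*F))*F = -7*F/(-15 + 3*F))
(H(-13) + C)² = (-7*(-13)/(-15 + 3*(-13)) - 344)² = (-7*(-13)/(-15 - 39) - 344)² = (-7*(-13)/(-54) - 344)² = (-7*(-13)*(-1/54) - 344)² = (-91/54 - 344)² = (-18667/54)² = 348456889/2916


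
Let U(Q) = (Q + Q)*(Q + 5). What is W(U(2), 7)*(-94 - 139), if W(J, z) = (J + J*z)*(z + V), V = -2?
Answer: -260960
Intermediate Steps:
U(Q) = 2*Q*(5 + Q) (U(Q) = (2*Q)*(5 + Q) = 2*Q*(5 + Q))
W(J, z) = (-2 + z)*(J + J*z) (W(J, z) = (J + J*z)*(z - 2) = (J + J*z)*(-2 + z) = (-2 + z)*(J + J*z))
W(U(2), 7)*(-94 - 139) = ((2*2*(5 + 2))*(-2 + 7² - 1*7))*(-94 - 139) = ((2*2*7)*(-2 + 49 - 7))*(-233) = (28*40)*(-233) = 1120*(-233) = -260960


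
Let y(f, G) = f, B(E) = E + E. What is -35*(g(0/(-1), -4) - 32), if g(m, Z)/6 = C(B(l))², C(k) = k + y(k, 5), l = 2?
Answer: -12320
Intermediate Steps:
B(E) = 2*E
C(k) = 2*k (C(k) = k + k = 2*k)
g(m, Z) = 384 (g(m, Z) = 6*(2*(2*2))² = 6*(2*4)² = 6*8² = 6*64 = 384)
-35*(g(0/(-1), -4) - 32) = -35*(384 - 32) = -35*352 = -12320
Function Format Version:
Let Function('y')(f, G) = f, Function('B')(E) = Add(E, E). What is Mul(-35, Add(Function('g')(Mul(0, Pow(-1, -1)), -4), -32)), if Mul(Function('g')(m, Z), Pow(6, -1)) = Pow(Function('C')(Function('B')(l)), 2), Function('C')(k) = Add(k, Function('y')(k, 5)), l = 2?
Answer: -12320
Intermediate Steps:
Function('B')(E) = Mul(2, E)
Function('C')(k) = Mul(2, k) (Function('C')(k) = Add(k, k) = Mul(2, k))
Function('g')(m, Z) = 384 (Function('g')(m, Z) = Mul(6, Pow(Mul(2, Mul(2, 2)), 2)) = Mul(6, Pow(Mul(2, 4), 2)) = Mul(6, Pow(8, 2)) = Mul(6, 64) = 384)
Mul(-35, Add(Function('g')(Mul(0, Pow(-1, -1)), -4), -32)) = Mul(-35, Add(384, -32)) = Mul(-35, 352) = -12320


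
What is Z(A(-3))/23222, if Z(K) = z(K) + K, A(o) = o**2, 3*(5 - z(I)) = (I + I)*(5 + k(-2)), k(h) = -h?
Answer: -14/11611 ≈ -0.0012058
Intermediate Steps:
z(I) = 5 - 14*I/3 (z(I) = 5 - (I + I)*(5 - 1*(-2))/3 = 5 - 2*I*(5 + 2)/3 = 5 - 2*I*7/3 = 5 - 14*I/3)
Z(K) = 5 - 11*K/3 (Z(K) = (5 - 14*K/3) + K = 5 - 11*K/3)
Z(A(-3))/23222 = (5 - 11/3*(-3)**2)/23222 = (5 - 11/3*9)*(1/23222) = (5 - 33)*(1/23222) = -28*1/23222 = -14/11611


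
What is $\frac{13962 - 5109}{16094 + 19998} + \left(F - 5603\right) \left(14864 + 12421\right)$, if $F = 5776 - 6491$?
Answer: $- \frac{6221778241107}{36092} \approx -1.7239 \cdot 10^{8}$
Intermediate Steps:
$F = -715$
$\frac{13962 - 5109}{16094 + 19998} + \left(F - 5603\right) \left(14864 + 12421\right) = \frac{13962 - 5109}{16094 + 19998} + \left(-715 - 5603\right) \left(14864 + 12421\right) = \frac{8853}{36092} - 172386630 = - \frac{6221778241107}{36092}$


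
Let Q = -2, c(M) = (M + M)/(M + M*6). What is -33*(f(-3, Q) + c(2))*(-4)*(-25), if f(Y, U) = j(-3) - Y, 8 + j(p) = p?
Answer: 178200/7 ≈ 25457.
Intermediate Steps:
j(p) = -8 + p
c(M) = 2/7 (c(M) = (2*M)/(M + 6*M) = (2*M)/((7*M)) = (2*M)*(1/(7*M)) = 2/7)
f(Y, U) = -11 - Y (f(Y, U) = (-8 - 3) - Y = -11 - Y)
-33*(f(-3, Q) + c(2))*(-4)*(-25) = -33*((-11 - 1*(-3)) + 2/7)*(-4)*(-25) = -33*((-11 + 3) + 2/7)*(-4)*(-25) = -33*(-8 + 2/7)*(-4)*(-25) = -(-1782)*(-4)/7*(-25) = -33*216/7*(-25) = -7128/7*(-25) = 178200/7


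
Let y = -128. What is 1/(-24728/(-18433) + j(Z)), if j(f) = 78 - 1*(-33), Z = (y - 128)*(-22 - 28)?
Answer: 18433/2070791 ≈ 0.0089014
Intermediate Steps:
Z = 12800 (Z = (-128 - 128)*(-22 - 28) = -256*(-50) = 12800)
j(f) = 111 (j(f) = 78 + 33 = 111)
1/(-24728/(-18433) + j(Z)) = 1/(-24728/(-18433) + 111) = 1/(-24728*(-1/18433) + 111) = 1/(24728/18433 + 111) = 1/(2070791/18433) = 18433/2070791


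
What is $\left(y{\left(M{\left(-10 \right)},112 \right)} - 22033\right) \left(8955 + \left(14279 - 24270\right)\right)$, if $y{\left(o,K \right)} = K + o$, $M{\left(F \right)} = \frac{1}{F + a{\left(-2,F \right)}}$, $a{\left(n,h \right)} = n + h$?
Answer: $\frac{249812234}{11} \approx 2.271 \cdot 10^{7}$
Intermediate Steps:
$a{\left(n,h \right)} = h + n$
$M{\left(F \right)} = \frac{1}{-2 + 2 F}$ ($M{\left(F \right)} = \frac{1}{F + \left(F - 2\right)} = \frac{1}{F + \left(-2 + F\right)} = \frac{1}{-2 + 2 F}$)
$\left(y{\left(M{\left(-10 \right)},112 \right)} - 22033\right) \left(8955 + \left(14279 - 24270\right)\right) = \left(\left(112 + \frac{1}{2 \left(-1 - 10\right)}\right) - 22033\right) \left(8955 + \left(14279 - 24270\right)\right) = \left(\left(112 + \frac{1}{2 \left(-11\right)}\right) - 22033\right) \left(8955 - 9991\right) = \left(\left(112 + \frac{1}{2} \left(- \frac{1}{11}\right)\right) - 22033\right) \left(-1036\right) = \left(\left(112 - \frac{1}{22}\right) - 22033\right) \left(-1036\right) = \left(\frac{2463}{22} - 22033\right) \left(-1036\right) = \left(- \frac{482263}{22}\right) \left(-1036\right) = \frac{249812234}{11}$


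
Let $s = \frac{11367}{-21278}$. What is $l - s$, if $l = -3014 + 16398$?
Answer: $\frac{284796119}{21278} \approx 13385.0$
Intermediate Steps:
$l = 13384$
$s = - \frac{11367}{21278}$ ($s = 11367 \left(- \frac{1}{21278}\right) = - \frac{11367}{21278} \approx -0.53421$)
$l - s = 13384 - - \frac{11367}{21278} = 13384 + \frac{11367}{21278} = \frac{284796119}{21278}$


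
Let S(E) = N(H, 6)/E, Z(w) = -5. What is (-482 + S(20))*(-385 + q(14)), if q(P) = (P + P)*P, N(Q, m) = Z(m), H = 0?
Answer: -13503/4 ≈ -3375.8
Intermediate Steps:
N(Q, m) = -5
q(P) = 2*P**2 (q(P) = (2*P)*P = 2*P**2)
S(E) = -5/E
(-482 + S(20))*(-385 + q(14)) = (-482 - 5/20)*(-385 + 2*14**2) = (-482 - 5*1/20)*(-385 + 2*196) = (-482 - 1/4)*(-385 + 392) = -1929/4*7 = -13503/4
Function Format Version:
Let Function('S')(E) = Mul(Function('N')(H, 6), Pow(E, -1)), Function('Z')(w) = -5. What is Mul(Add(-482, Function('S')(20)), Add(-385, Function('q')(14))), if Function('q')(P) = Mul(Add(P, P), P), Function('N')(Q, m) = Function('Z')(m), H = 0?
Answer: Rational(-13503, 4) ≈ -3375.8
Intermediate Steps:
Function('N')(Q, m) = -5
Function('q')(P) = Mul(2, Pow(P, 2)) (Function('q')(P) = Mul(Mul(2, P), P) = Mul(2, Pow(P, 2)))
Function('S')(E) = Mul(-5, Pow(E, -1))
Mul(Add(-482, Function('S')(20)), Add(-385, Function('q')(14))) = Mul(Add(-482, Mul(-5, Pow(20, -1))), Add(-385, Mul(2, Pow(14, 2)))) = Mul(Add(-482, Mul(-5, Rational(1, 20))), Add(-385, Mul(2, 196))) = Mul(Add(-482, Rational(-1, 4)), Add(-385, 392)) = Mul(Rational(-1929, 4), 7) = Rational(-13503, 4)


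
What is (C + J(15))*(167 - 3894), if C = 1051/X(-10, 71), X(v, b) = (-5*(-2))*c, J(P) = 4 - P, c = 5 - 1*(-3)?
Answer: -637317/80 ≈ -7966.5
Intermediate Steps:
c = 8 (c = 5 + 3 = 8)
X(v, b) = 80 (X(v, b) = -5*(-2)*8 = 10*8 = 80)
C = 1051/80 ≈ 13.137
(C + J(15))*(167 - 3894) = (1051/80 + (4 - 1*15))*(167 - 3894) = (1051/80 + (4 - 15))*(-3727) = (1051/80 - 11)*(-3727) = (171/80)*(-3727) = -637317/80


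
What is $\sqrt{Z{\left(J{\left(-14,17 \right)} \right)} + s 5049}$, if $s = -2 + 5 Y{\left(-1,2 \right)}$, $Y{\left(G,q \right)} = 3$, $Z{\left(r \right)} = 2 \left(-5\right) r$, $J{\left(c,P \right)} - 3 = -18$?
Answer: $\sqrt{65787} \approx 256.49$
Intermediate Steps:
$J{\left(c,P \right)} = -15$ ($J{\left(c,P \right)} = 3 - 18 = -15$)
$Z{\left(r \right)} = - 10 r$
$s = 13$ ($s = -2 + 5 \cdot 3 = -2 + 15 = 13$)
$\sqrt{Z{\left(J{\left(-14,17 \right)} \right)} + s 5049} = \sqrt{\left(-10\right) \left(-15\right) + 13 \cdot 5049} = \sqrt{150 + 65637} = \sqrt{65787}$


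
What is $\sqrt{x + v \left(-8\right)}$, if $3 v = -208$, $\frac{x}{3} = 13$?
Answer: $\frac{\sqrt{5343}}{3} \approx 24.365$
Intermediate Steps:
$x = 39$ ($x = 3 \cdot 13 = 39$)
$v = - \frac{208}{3}$ ($v = \frac{1}{3} \left(-208\right) = - \frac{208}{3} \approx -69.333$)
$\sqrt{x + v \left(-8\right)} = \sqrt{39 - - \frac{1664}{3}} = \sqrt{39 + \frac{1664}{3}} = \sqrt{\frac{1781}{3}} = \frac{\sqrt{5343}}{3}$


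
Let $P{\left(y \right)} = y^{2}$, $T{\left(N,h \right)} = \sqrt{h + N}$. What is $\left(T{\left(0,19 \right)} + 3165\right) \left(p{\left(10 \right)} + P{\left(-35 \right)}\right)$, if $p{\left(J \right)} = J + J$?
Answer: $3940425 + 1245 \sqrt{19} \approx 3.9459 \cdot 10^{6}$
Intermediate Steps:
$p{\left(J \right)} = 2 J$
$T{\left(N,h \right)} = \sqrt{N + h}$
$\left(T{\left(0,19 \right)} + 3165\right) \left(p{\left(10 \right)} + P{\left(-35 \right)}\right) = \left(\sqrt{0 + 19} + 3165\right) \left(2 \cdot 10 + \left(-35\right)^{2}\right) = \left(\sqrt{19} + 3165\right) \left(20 + 1225\right) = \left(3165 + \sqrt{19}\right) 1245 = 3940425 + 1245 \sqrt{19}$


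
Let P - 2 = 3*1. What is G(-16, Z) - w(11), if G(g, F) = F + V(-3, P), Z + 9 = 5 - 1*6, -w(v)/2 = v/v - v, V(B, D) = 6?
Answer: -24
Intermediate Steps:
P = 5 (P = 2 + 3*1 = 2 + 3 = 5)
w(v) = -2 + 2*v (w(v) = -2*(v/v - v) = -2*(1 - v) = -2 + 2*v)
Z = -10 (Z = -9 + (5 - 1*6) = -9 + (5 - 6) = -9 - 1 = -10)
G(g, F) = 6 + F (G(g, F) = F + 6 = 6 + F)
G(-16, Z) - w(11) = (6 - 10) - (-2 + 2*11) = -4 - (-2 + 22) = -4 - 1*20 = -4 - 20 = -24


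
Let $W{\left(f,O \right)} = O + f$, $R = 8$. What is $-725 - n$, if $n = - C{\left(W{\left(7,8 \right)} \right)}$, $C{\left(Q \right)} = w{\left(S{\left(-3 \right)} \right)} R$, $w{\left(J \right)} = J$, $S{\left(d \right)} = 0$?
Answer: $-725$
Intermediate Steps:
$C{\left(Q \right)} = 0$ ($C{\left(Q \right)} = 0 \cdot 8 = 0$)
$n = 0$ ($n = \left(-1\right) 0 = 0$)
$-725 - n = -725 - 0 = -725 + 0 = -725$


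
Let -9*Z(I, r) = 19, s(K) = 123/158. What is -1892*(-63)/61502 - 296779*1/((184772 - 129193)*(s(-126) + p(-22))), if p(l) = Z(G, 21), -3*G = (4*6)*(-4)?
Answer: 2750645962404/462680446565 ≈ 5.9450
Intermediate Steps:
G = 32 (G = -4*6*(-4)/3 = -8*(-4) = -⅓*(-96) = 32)
s(K) = 123/158 (s(K) = 123*(1/158) = 123/158)
Z(I, r) = -19/9 (Z(I, r) = -⅑*19 = -19/9)
p(l) = -19/9
-1892*(-63)/61502 - 296779*1/((184772 - 129193)*(s(-126) + p(-22))) = -1892*(-63)/61502 - 296779*1/((184772 - 129193)*(123/158 - 19/9)) = 119196*(1/61502) - 296779/(55579*(-1895/1422)) = 8514/4393 - 296779/(-105322205/1422) = 8514/4393 - 296779*(-1422/105322205) = 8514/4393 + 422019738/105322205 = 2750645962404/462680446565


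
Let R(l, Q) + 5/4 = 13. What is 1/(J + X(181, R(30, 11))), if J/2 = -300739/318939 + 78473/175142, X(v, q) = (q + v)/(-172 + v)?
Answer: 111719228676/2282077761647 ≈ 0.048955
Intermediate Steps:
R(l, Q) = 47/4 (R(l, Q) = -5/4 + 13 = 47/4)
X(v, q) = (q + v)/(-172 + v)
J = -27643929791/27929807169 (J = 2*(-300739/318939 + 78473/175142) = 2*(-27643929791/55859614338) = -27643929791/27929807169 ≈ -0.98976)
1/(J + X(181, R(30, 11))) = 1/(-27643929791/27929807169 + (47/4 + 181)/(-172 + 181)) = 1/(-27643929791/27929807169 + (771/4)/9) = 1/(-27643929791/27929807169 + (1/9)*(771/4)) = 1/(-27643929791/27929807169 + 257/12) = 1/(2282077761647/111719228676) = 111719228676/2282077761647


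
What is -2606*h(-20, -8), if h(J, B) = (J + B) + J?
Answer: 125088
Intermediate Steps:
h(J, B) = B + 2*J (h(J, B) = (B + J) + J = B + 2*J)
-2606*h(-20, -8) = -2606*(-8 + 2*(-20)) = -2606*(-8 - 40) = -2606*(-48) = 125088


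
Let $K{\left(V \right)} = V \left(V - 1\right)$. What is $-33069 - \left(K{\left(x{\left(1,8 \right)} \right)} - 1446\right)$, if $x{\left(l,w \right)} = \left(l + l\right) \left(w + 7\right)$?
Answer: $-32493$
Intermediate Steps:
$x{\left(l,w \right)} = 2 l \left(7 + w\right)$
$K{\left(V \right)} = V \left(-1 + V\right)$
$-33069 - \left(K{\left(x{\left(1,8 \right)} \right)} - 1446\right) = -33069 - \left(2 \cdot 1 \left(7 + 8\right) \left(-1 + 2 \cdot 1 \left(7 + 8\right)\right) - 1446\right) = -33069 - \left(2 \cdot 1 \cdot 15 \left(-1 + 2 \cdot 1 \cdot 15\right) - 1446\right) = -33069 - \left(30 \left(-1 + 30\right) - 1446\right) = -33069 - \left(30 \cdot 29 - 1446\right) = -33069 - \left(870 - 1446\right) = -33069 - -576 = -33069 + 576 = -32493$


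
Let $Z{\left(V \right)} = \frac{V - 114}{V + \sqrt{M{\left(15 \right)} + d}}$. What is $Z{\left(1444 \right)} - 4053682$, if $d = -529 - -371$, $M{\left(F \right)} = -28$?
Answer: $\frac{2 \left(- 2026841 \sqrt{186} + 2926757739 i\right)}{\sqrt{186} - 1444 i} \approx -4.0537 \cdot 10^{6} - 0.0086975 i$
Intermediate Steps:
$d = -158$ ($d = -529 + 371 = -158$)
$Z{\left(V \right)} = \frac{-114 + V}{V + i \sqrt{186}}$ ($Z{\left(V \right)} = \frac{V - 114}{V + \sqrt{-28 - 158}} = \frac{-114 + V}{V + \sqrt{-186}} = \frac{-114 + V}{V + i \sqrt{186}}$)
$Z{\left(1444 \right)} - 4053682 = \frac{-114 + 1444}{1444 + i \sqrt{186}} - 4053682 = \frac{1}{1444 + i \sqrt{186}} \cdot 1330 - 4053682 = \frac{1330}{1444 + i \sqrt{186}} - 4053682 = -4053682 + \frac{1330}{1444 + i \sqrt{186}}$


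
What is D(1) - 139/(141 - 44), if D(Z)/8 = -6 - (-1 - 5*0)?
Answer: -4019/97 ≈ -41.433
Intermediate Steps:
D(Z) = -40 (D(Z) = 8*(-6 - (-1 - 5*0)) = 8*(-6 - (-1 + 0)) = 8*(-6 - 1*(-1)) = 8*(-6 + 1) = 8*(-5) = -40)
D(1) - 139/(141 - 44) = -40 - 139/(141 - 44) = -40 - 139/97 = -4019/97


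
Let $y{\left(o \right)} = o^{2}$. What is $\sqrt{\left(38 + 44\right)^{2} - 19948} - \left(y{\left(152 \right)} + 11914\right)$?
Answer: $-35018 + 2 i \sqrt{3306} \approx -35018.0 + 115.0 i$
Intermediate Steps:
$\sqrt{\left(38 + 44\right)^{2} - 19948} - \left(y{\left(152 \right)} + 11914\right) = \sqrt{\left(38 + 44\right)^{2} - 19948} - \left(152^{2} + 11914\right) = \sqrt{82^{2} - 19948} - \left(23104 + 11914\right) = \sqrt{6724 - 19948} - 35018 = \sqrt{-13224} - 35018 = 2 i \sqrt{3306} - 35018 = -35018 + 2 i \sqrt{3306}$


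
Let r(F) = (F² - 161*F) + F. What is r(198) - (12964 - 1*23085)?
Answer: 17645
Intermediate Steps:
r(F) = F² - 160*F
r(198) - (12964 - 1*23085) = 198*(-160 + 198) - (12964 - 1*23085) = 198*38 - (12964 - 23085) = 7524 - 1*(-10121) = 7524 + 10121 = 17645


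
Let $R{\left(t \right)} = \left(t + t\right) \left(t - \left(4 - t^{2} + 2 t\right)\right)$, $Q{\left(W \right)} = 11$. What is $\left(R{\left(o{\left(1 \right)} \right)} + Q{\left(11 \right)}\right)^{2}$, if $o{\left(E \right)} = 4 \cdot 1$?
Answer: $5625$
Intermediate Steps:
$o{\left(E \right)} = 4$
$R{\left(t \right)} = 2 t \left(-4 + t^{2} - t\right)$ ($R{\left(t \right)} = 2 t \left(t - \left(4 - t^{2} + 2 t\right)\right) = 2 t \left(-4 + t^{2} - t\right)$)
$\left(R{\left(o{\left(1 \right)} \right)} + Q{\left(11 \right)}\right)^{2} = \left(2 \cdot 4 \left(-4 + 4^{2} - 4\right) + 11\right)^{2} = \left(2 \cdot 4 \left(-4 + 16 - 4\right) + 11\right)^{2} = \left(2 \cdot 4 \cdot 8 + 11\right)^{2} = \left(64 + 11\right)^{2} = 75^{2} = 5625$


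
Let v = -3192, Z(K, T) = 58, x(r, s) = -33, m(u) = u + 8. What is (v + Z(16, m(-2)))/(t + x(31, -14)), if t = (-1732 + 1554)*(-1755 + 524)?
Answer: -3134/219085 ≈ -0.014305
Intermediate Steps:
m(u) = 8 + u
t = 219118 (t = -178*(-1231) = 219118)
(v + Z(16, m(-2)))/(t + x(31, -14)) = (-3192 + 58)/(219118 - 33) = -3134/219085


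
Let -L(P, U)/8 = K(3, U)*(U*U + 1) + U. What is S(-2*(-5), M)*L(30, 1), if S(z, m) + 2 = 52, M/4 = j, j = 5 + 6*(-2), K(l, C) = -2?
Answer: 1200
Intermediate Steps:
L(P, U) = 16 - 8*U + 16*U**2 (L(P, U) = -8*(-2*(U*U + 1) + U) = -8*(-2*(U**2 + 1) + U) = -8*(-2*(1 + U**2) + U) = -8*((-2 - 2*U**2) + U) = -8*(-2 + U - 2*U**2) = 16 - 8*U + 16*U**2)
j = -7 (j = 5 - 12 = -7)
M = -28 (M = 4*(-7) = -28)
S(z, m) = 50 (S(z, m) = -2 + 52 = 50)
S(-2*(-5), M)*L(30, 1) = 50*(16 - 8*1 + 16*1**2) = 50*(16 - 8 + 16*1) = 50*(16 - 8 + 16) = 50*24 = 1200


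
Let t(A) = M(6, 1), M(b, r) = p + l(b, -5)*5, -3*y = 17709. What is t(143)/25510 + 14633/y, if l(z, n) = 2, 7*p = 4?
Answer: -1306288994/527049355 ≈ -2.4785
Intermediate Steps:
p = 4/7 (p = (⅐)*4 = 4/7 ≈ 0.57143)
y = -5903 (y = -⅓*17709 = -5903)
M(b, r) = 74/7 (M(b, r) = 4/7 + 2*5 = 4/7 + 10 = 74/7)
t(A) = 74/7
t(143)/25510 + 14633/y = (74/7)/25510 + 14633/(-5903) = (74/7)*(1/25510) + 14633*(-1/5903) = 37/89285 - 14633/5903 = -1306288994/527049355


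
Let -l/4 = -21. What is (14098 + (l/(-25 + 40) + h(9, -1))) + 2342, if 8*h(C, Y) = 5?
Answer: 657849/40 ≈ 16446.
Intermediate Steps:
l = 84 (l = -4*(-21) = 84)
h(C, Y) = 5/8 (h(C, Y) = (⅛)*5 = 5/8)
(14098 + (l/(-25 + 40) + h(9, -1))) + 2342 = (14098 + (84/(-25 + 40) + 5/8)) + 2342 = (14098 + (84/15 + 5/8)) + 2342 = (14098 + (84*(1/15) + 5/8)) + 2342 = (14098 + (28/5 + 5/8)) + 2342 = (14098 + 249/40) + 2342 = 564169/40 + 2342 = 657849/40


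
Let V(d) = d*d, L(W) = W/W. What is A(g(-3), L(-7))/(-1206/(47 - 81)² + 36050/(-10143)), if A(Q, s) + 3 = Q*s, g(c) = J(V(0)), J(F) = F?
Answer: 2512566/3850447 ≈ 0.65254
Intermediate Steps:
L(W) = 1
V(d) = d²
g(c) = 0 (g(c) = 0² = 0)
A(Q, s) = -3 + Q*s
A(g(-3), L(-7))/(-1206/(47 - 81)² + 36050/(-10143)) = (-3 + 0*1)/(-1206/(47 - 81)² + 36050/(-10143)) = (-3 + 0)/(-1206/((-34)²) + 36050*(-1/10143)) = -3/(-1206/1156 - 5150/1449) = -3/(-1206*1/1156 - 5150/1449) = -3/(-603/578 - 5150/1449) = -3/(-3850447/837522) = -3*(-837522/3850447) = 2512566/3850447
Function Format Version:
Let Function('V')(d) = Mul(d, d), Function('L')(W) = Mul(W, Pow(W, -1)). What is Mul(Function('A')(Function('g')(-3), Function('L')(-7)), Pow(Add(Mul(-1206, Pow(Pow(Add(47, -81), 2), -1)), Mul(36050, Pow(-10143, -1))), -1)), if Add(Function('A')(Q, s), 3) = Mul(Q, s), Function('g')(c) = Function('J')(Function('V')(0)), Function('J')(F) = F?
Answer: Rational(2512566, 3850447) ≈ 0.65254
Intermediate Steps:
Function('L')(W) = 1
Function('V')(d) = Pow(d, 2)
Function('g')(c) = 0 (Function('g')(c) = Pow(0, 2) = 0)
Function('A')(Q, s) = Add(-3, Mul(Q, s))
Mul(Function('A')(Function('g')(-3), Function('L')(-7)), Pow(Add(Mul(-1206, Pow(Pow(Add(47, -81), 2), -1)), Mul(36050, Pow(-10143, -1))), -1)) = Mul(Add(-3, Mul(0, 1)), Pow(Add(Mul(-1206, Pow(Pow(Add(47, -81), 2), -1)), Mul(36050, Pow(-10143, -1))), -1)) = Mul(Add(-3, 0), Pow(Add(Mul(-1206, Pow(Pow(-34, 2), -1)), Mul(36050, Rational(-1, 10143))), -1)) = Mul(-3, Pow(Add(Mul(-1206, Pow(1156, -1)), Rational(-5150, 1449)), -1)) = Mul(-3, Pow(Add(Mul(-1206, Rational(1, 1156)), Rational(-5150, 1449)), -1)) = Mul(-3, Pow(Add(Rational(-603, 578), Rational(-5150, 1449)), -1)) = Mul(-3, Pow(Rational(-3850447, 837522), -1)) = Mul(-3, Rational(-837522, 3850447)) = Rational(2512566, 3850447)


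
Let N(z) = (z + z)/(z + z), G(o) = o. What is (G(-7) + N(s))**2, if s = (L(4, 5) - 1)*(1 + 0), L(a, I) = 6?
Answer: 36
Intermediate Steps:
s = 5 (s = (6 - 1)*(1 + 0) = 5*1 = 5)
N(z) = 1 (N(z) = (2*z)/((2*z)) = (2*z)*(1/(2*z)) = 1)
(G(-7) + N(s))**2 = (-7 + 1)**2 = (-6)**2 = 36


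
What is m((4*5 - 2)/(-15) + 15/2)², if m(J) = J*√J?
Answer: 250047/1000 ≈ 250.05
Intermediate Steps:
m(J) = J^(3/2)
m((4*5 - 2)/(-15) + 15/2)² = (((4*5 - 2)/(-15) + 15/2)^(3/2))² = (((20 - 2)*(-1/15) + 15*(½))^(3/2))² = ((18*(-1/15) + 15/2)^(3/2))² = ((-6/5 + 15/2)^(3/2))² = ((63/10)^(3/2))² = (189*√70/100)² = 250047/1000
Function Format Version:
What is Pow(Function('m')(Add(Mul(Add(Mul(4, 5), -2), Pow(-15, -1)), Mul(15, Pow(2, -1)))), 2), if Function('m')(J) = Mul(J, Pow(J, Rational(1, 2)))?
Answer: Rational(250047, 1000) ≈ 250.05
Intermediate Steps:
Function('m')(J) = Pow(J, Rational(3, 2))
Pow(Function('m')(Add(Mul(Add(Mul(4, 5), -2), Pow(-15, -1)), Mul(15, Pow(2, -1)))), 2) = Pow(Pow(Add(Mul(Add(Mul(4, 5), -2), Pow(-15, -1)), Mul(15, Pow(2, -1))), Rational(3, 2)), 2) = Pow(Pow(Add(Mul(Add(20, -2), Rational(-1, 15)), Mul(15, Rational(1, 2))), Rational(3, 2)), 2) = Pow(Pow(Add(Mul(18, Rational(-1, 15)), Rational(15, 2)), Rational(3, 2)), 2) = Pow(Pow(Add(Rational(-6, 5), Rational(15, 2)), Rational(3, 2)), 2) = Pow(Pow(Rational(63, 10), Rational(3, 2)), 2) = Pow(Mul(Rational(189, 100), Pow(70, Rational(1, 2))), 2) = Rational(250047, 1000)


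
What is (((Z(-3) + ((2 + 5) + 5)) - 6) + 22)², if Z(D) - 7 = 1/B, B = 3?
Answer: 11236/9 ≈ 1248.4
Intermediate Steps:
Z(D) = 22/3 (Z(D) = 7 + 1/3 = 7 + ⅓ = 22/3)
(((Z(-3) + ((2 + 5) + 5)) - 6) + 22)² = (((22/3 + ((2 + 5) + 5)) - 6) + 22)² = (((22/3 + (7 + 5)) - 6) + 22)² = (((22/3 + 12) - 6) + 22)² = ((58/3 - 6) + 22)² = (40/3 + 22)² = (106/3)² = 11236/9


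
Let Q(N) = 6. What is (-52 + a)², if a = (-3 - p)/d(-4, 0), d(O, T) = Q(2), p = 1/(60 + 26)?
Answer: 733922281/266256 ≈ 2756.5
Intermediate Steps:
p = 1/86 ≈ 0.011628
d(O, T) = 6
a = -259/516 (a = (-3 - 1*1/86)/6 = (-3 - 1/86)*(⅙) = -259/86*⅙ = -259/516 ≈ -0.50194)
(-52 + a)² = (-52 - 259/516)² = (-27091/516)² = 733922281/266256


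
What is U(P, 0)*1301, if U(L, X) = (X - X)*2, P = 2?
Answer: 0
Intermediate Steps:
U(L, X) = 0 (U(L, X) = 0*2 = 0)
U(P, 0)*1301 = 0*1301 = 0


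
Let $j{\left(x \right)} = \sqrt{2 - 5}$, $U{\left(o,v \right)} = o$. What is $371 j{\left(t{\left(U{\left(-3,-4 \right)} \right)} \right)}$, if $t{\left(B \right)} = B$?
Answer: $371 i \sqrt{3} \approx 642.59 i$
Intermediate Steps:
$j{\left(x \right)} = i \sqrt{3}$ ($j{\left(x \right)} = \sqrt{-3} = i \sqrt{3}$)
$371 j{\left(t{\left(U{\left(-3,-4 \right)} \right)} \right)} = 371 i \sqrt{3}$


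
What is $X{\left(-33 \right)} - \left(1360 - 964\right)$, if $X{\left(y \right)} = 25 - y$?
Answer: $-338$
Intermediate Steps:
$X{\left(-33 \right)} - \left(1360 - 964\right) = \left(25 - -33\right) - \left(1360 - 964\right) = \left(25 + 33\right) - 396 = 58 - 396 = -338$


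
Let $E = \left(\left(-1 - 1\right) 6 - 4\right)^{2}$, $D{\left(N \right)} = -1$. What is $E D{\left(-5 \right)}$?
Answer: $-256$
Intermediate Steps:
$E = 256$ ($E = \left(\left(-2\right) 6 - 4\right)^{2} = \left(-12 - 4\right)^{2} = \left(-16\right)^{2} = 256$)
$E D{\left(-5 \right)} = 256 \left(-1\right) = -256$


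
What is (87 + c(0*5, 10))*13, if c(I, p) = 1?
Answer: 1144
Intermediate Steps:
(87 + c(0*5, 10))*13 = (87 + 1)*13 = 88*13 = 1144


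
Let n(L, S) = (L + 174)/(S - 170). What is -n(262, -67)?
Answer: 436/237 ≈ 1.8397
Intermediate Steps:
n(L, S) = (174 + L)/(-170 + S)
-n(262, -67) = -(174 + 262)/(-170 - 67) = -436/(-237) = -(-1)*436/237 = -1*(-436/237) = 436/237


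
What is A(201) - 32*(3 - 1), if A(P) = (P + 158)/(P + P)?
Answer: -25369/402 ≈ -63.107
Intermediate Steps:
A(P) = (158 + P)/(2*P) (A(P) = (158 + P)/((2*P)) = (158 + P)*(1/(2*P)) = (158 + P)/(2*P))
A(201) - 32*(3 - 1) = (½)*(158 + 201)/201 - 32*(3 - 1) = (½)*(1/201)*359 - 32*2 = 359/402 - 64 = -25369/402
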